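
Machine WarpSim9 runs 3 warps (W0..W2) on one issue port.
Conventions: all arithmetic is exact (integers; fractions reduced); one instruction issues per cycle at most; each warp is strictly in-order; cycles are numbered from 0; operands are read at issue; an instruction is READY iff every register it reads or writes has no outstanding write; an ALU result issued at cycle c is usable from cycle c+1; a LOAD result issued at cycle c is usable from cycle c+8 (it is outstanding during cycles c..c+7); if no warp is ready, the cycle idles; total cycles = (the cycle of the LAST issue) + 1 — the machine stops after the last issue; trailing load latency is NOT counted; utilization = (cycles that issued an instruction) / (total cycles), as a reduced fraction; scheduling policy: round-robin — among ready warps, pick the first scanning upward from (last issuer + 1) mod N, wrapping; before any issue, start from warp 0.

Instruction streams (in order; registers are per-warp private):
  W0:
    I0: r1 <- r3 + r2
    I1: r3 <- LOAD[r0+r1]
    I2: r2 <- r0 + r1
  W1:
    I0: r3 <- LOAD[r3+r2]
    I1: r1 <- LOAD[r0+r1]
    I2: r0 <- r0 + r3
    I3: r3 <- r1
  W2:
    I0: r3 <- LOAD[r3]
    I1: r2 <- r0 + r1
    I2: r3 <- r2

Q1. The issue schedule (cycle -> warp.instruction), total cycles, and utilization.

cycle 0: W0.I0
cycle 1: W1.I0
cycle 2: W2.I0
cycle 3: W0.I1
cycle 4: W1.I1
cycle 5: W2.I1
cycle 6: W0.I2
cycle 7: idle
cycle 8: idle
cycle 9: W1.I2
cycle 10: W2.I2
cycle 11: idle
cycle 12: W1.I3

Answer: 13 cycles, utilization 10/13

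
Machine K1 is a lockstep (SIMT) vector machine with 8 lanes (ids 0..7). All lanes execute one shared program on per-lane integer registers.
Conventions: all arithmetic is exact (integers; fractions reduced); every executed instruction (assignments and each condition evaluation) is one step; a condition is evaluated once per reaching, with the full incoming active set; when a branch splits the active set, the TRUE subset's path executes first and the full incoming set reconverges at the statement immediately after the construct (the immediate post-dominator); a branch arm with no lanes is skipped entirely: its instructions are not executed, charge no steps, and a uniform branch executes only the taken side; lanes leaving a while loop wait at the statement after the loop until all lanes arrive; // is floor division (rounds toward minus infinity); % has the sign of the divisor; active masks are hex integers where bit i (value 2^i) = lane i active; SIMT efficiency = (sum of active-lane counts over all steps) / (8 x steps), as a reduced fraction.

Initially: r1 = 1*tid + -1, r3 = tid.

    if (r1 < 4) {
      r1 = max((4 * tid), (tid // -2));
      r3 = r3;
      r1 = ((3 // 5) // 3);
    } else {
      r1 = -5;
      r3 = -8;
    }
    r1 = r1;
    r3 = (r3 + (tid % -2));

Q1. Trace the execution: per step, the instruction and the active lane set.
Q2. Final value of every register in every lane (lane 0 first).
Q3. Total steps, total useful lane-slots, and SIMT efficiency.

step 0: eval (r1 < 4)                0xff
step 1: r1 <- max((4 * tid), (tid // -2)) 0x1f
step 2: r3 <- r3                     0x1f
step 3: r1 <- ((3 // 5) // 3)        0x1f
step 4: r1 <- -5                     0xe0
step 5: r3 <- -8                     0xe0
step 6: r1 <- r1                     0xff
step 7: r3 <- (r3 + (tid % -2))      0xff

Answer: 8 steps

r1: 0,0,0,0,0,-5,-5,-5
r3: 0,0,2,2,4,-9,-8,-9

steps = 8; useful = 45; efficiency = 45/64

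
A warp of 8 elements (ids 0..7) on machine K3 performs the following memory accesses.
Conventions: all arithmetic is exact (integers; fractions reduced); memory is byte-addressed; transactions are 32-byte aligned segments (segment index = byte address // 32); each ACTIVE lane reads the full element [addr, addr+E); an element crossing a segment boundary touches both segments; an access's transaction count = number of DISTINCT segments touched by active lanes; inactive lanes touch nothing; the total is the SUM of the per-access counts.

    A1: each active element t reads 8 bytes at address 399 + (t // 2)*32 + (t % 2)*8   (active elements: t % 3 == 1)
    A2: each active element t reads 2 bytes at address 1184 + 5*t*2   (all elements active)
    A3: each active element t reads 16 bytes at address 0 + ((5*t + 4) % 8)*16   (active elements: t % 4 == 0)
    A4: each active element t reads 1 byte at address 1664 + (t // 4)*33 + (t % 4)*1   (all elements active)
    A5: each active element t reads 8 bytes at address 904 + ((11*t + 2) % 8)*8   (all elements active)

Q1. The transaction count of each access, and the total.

A1: 3 transactions
A2: 3 transactions
A3: 2 transactions
A4: 2 transactions
A5: 3 transactions

Answer: 3,3,2,2,3; total 13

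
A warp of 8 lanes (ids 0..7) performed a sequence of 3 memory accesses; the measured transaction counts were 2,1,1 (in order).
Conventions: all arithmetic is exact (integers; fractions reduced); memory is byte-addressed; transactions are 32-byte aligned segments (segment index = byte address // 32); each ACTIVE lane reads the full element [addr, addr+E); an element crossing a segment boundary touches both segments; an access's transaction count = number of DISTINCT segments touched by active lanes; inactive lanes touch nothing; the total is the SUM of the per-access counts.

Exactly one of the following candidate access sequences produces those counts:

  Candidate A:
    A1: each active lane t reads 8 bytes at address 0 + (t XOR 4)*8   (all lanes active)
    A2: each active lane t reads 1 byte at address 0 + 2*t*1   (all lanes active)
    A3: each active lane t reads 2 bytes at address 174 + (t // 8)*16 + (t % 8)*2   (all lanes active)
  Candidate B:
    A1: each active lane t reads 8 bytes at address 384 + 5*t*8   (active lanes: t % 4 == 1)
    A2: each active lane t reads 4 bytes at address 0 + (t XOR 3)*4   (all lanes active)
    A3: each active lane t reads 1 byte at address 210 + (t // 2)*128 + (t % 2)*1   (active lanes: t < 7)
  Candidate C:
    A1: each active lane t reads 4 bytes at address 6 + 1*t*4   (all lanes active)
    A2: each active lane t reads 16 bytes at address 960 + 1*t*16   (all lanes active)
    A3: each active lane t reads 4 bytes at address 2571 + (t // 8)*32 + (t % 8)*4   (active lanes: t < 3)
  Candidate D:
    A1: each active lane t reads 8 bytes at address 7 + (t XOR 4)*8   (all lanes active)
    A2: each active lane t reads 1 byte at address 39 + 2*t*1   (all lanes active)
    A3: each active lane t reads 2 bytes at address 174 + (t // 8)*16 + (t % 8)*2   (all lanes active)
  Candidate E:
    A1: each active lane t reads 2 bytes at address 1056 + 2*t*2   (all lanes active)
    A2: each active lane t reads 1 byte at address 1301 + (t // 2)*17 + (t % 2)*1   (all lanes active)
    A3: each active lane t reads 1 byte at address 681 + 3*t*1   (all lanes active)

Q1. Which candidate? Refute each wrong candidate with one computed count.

B: A3 gives 4 transactions, not 1
C: A2 gives 4 transactions, not 1
D: A1 gives 3 transactions, not 2
E: A1 gives 1 transaction, not 2
A: all counts match (2,1,1)

Answer: A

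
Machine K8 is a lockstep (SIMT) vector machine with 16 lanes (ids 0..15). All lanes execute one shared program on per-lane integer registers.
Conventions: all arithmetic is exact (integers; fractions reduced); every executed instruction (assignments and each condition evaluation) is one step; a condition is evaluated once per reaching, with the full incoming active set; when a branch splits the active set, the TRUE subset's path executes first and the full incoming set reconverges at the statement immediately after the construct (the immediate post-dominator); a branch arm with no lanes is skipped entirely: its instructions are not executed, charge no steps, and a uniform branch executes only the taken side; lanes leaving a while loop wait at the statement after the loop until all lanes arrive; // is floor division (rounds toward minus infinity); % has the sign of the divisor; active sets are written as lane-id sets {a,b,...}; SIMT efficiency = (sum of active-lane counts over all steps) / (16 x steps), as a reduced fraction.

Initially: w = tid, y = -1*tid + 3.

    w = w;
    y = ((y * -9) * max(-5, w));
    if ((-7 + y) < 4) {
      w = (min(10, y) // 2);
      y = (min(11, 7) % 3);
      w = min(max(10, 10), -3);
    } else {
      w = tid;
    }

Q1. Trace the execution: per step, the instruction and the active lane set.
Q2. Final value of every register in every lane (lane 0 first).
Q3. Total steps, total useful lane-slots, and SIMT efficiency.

step 0: w <- w                       {0,1,2,3,4,5,6,7,8,9,10,11,12,13,14,15}
step 1: y <- ((y * -9) * max(-5, w)) {0,1,2,3,4,5,6,7,8,9,10,11,12,13,14,15}
step 2: eval ((-7 + y) < 4)          {0,1,2,3,4,5,6,7,8,9,10,11,12,13,14,15}
step 3: w <- (min(10, y) // 2)       {0,1,2,3}
step 4: y <- (min(11, 7) % 3)        {0,1,2,3}
step 5: w <- min(max(10, 10), -3)    {0,1,2,3}
step 6: w <- tid                     {4,5,6,7,8,9,10,11,12,13,14,15}

Answer: 7 steps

w: -3,-3,-3,-3,4,5,6,7,8,9,10,11,12,13,14,15
y: 1,1,1,1,36,90,162,252,360,486,630,792,972,1170,1386,1620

steps = 7; useful = 72; efficiency = 72/112 = 9/14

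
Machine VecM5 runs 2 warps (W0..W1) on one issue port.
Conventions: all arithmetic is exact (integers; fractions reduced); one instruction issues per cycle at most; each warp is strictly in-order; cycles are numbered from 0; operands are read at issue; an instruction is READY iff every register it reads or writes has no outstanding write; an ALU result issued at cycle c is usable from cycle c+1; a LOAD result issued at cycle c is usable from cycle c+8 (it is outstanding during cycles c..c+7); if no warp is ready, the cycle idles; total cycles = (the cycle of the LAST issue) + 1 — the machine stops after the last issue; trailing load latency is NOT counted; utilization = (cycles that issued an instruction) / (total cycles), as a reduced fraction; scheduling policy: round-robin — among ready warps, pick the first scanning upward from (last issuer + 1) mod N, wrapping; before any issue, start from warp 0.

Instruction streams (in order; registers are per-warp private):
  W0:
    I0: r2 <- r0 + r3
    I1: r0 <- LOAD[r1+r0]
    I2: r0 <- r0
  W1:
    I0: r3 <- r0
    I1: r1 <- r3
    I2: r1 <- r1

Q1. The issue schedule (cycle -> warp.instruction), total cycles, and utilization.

cycle 0: W0.I0
cycle 1: W1.I0
cycle 2: W0.I1
cycle 3: W1.I1
cycle 4: W1.I2
cycle 5: idle
cycle 6: idle
cycle 7: idle
cycle 8: idle
cycle 9: idle
cycle 10: W0.I2

Answer: 11 cycles, utilization 6/11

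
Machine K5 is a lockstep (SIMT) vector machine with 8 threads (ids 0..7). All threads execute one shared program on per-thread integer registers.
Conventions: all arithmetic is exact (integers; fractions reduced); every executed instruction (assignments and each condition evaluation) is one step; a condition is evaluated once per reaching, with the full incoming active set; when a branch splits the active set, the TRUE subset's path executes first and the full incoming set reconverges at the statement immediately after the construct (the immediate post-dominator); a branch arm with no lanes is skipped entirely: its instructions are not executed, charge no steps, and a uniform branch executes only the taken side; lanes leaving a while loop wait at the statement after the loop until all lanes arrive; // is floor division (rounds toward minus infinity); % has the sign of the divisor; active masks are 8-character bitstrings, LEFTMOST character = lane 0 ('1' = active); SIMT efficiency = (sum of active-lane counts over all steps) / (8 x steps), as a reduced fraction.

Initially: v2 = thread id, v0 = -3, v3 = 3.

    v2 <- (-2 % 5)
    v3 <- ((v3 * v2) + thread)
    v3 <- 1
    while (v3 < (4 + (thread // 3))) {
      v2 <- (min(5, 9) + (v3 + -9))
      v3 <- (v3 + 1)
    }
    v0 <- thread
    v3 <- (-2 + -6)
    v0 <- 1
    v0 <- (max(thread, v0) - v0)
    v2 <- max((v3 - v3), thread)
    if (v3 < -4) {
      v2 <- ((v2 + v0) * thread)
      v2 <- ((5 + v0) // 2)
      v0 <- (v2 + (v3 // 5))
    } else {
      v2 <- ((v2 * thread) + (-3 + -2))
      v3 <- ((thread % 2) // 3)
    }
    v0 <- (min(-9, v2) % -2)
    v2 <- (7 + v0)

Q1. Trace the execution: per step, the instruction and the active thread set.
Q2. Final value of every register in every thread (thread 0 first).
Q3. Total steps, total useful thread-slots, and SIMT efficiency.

step 0: v2 <- (-2 % 5)               11111111
step 1: v3 <- ((v3 * v2) + thread)   11111111
step 2: v3 <- 1                      11111111
step 3: eval (v3 < (4 + (thread // 3))) 11111111
step 4: v2 <- (min(5, 9) + (v3 + -9)) 11111111
step 5: v3 <- (v3 + 1)               11111111
step 6: eval (v3 < (4 + (thread // 3))) 11111111
step 7: v2 <- (min(5, 9) + (v3 + -9)) 11111111
step 8: v3 <- (v3 + 1)               11111111
step 9: eval (v3 < (4 + (thread // 3))) 11111111
step 10: v2 <- (min(5, 9) + (v3 + -9)) 11111111
step 11: v3 <- (v3 + 1)               11111111
step 12: eval (v3 < (4 + (thread // 3))) 11111111
step 13: v2 <- (min(5, 9) + (v3 + -9)) 00011111
step 14: v3 <- (v3 + 1)               00011111
step 15: eval (v3 < (4 + (thread // 3))) 00011111
step 16: v2 <- (min(5, 9) + (v3 + -9)) 00000011
step 17: v3 <- (v3 + 1)               00000011
step 18: eval (v3 < (4 + (thread // 3))) 00000011
step 19: v0 <- thread                 11111111
step 20: v3 <- (-2 + -6)              11111111
step 21: v0 <- 1                      11111111
step 22: v0 <- (max(thread, v0) - v0) 11111111
step 23: v2 <- max((v3 - v3), thread) 11111111
step 24: eval (v3 < -4)               11111111
step 25: v2 <- ((v2 + v0) * thread)   11111111
step 26: v2 <- ((5 + v0) // 2)        11111111
step 27: v0 <- (v2 + (v3 // 5))       11111111
step 28: v0 <- (min(-9, v2) % -2)     11111111
step 29: v2 <- (7 + v0)               11111111

Answer: 30 steps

v2: 6,6,6,6,6,6,6,6
v0: -1,-1,-1,-1,-1,-1,-1,-1
v3: -8,-8,-8,-8,-8,-8,-8,-8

steps = 30; useful = 213; efficiency = 213/240 = 71/80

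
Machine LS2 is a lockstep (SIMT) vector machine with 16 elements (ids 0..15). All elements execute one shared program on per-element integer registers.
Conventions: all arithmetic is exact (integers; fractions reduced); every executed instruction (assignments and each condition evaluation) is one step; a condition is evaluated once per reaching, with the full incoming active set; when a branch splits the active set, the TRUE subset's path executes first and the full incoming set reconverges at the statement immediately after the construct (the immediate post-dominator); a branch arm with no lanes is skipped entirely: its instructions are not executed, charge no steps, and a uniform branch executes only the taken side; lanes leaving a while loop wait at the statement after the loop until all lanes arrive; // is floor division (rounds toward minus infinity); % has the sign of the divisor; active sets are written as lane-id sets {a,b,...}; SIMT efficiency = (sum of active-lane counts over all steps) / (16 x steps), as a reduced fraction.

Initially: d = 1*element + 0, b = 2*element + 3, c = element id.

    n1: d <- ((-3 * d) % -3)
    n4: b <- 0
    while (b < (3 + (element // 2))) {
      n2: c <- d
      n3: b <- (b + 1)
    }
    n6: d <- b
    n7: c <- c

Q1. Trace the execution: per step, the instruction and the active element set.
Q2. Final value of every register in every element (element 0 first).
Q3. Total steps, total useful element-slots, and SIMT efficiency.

step 0: d <- ((-3 * d) % -3)         {0,1,2,3,4,5,6,7,8,9,10,11,12,13,14,15}
step 1: b <- 0                       {0,1,2,3,4,5,6,7,8,9,10,11,12,13,14,15}
step 2: eval (b < (3 + (element // 2))) {0,1,2,3,4,5,6,7,8,9,10,11,12,13,14,15}
step 3: c <- d                       {0,1,2,3,4,5,6,7,8,9,10,11,12,13,14,15}
step 4: b <- (b + 1)                 {0,1,2,3,4,5,6,7,8,9,10,11,12,13,14,15}
step 5: eval (b < (3 + (element // 2))) {0,1,2,3,4,5,6,7,8,9,10,11,12,13,14,15}
step 6: c <- d                       {0,1,2,3,4,5,6,7,8,9,10,11,12,13,14,15}
step 7: b <- (b + 1)                 {0,1,2,3,4,5,6,7,8,9,10,11,12,13,14,15}
step 8: eval (b < (3 + (element // 2))) {0,1,2,3,4,5,6,7,8,9,10,11,12,13,14,15}
step 9: c <- d                       {0,1,2,3,4,5,6,7,8,9,10,11,12,13,14,15}
step 10: b <- (b + 1)                 {0,1,2,3,4,5,6,7,8,9,10,11,12,13,14,15}
step 11: eval (b < (3 + (element // 2))) {0,1,2,3,4,5,6,7,8,9,10,11,12,13,14,15}
step 12: c <- d                       {2,3,4,5,6,7,8,9,10,11,12,13,14,15}
step 13: b <- (b + 1)                 {2,3,4,5,6,7,8,9,10,11,12,13,14,15}
step 14: eval (b < (3 + (element // 2))) {2,3,4,5,6,7,8,9,10,11,12,13,14,15}
step 15: c <- d                       {4,5,6,7,8,9,10,11,12,13,14,15}
step 16: b <- (b + 1)                 {4,5,6,7,8,9,10,11,12,13,14,15}
step 17: eval (b < (3 + (element // 2))) {4,5,6,7,8,9,10,11,12,13,14,15}
step 18: c <- d                       {6,7,8,9,10,11,12,13,14,15}
step 19: b <- (b + 1)                 {6,7,8,9,10,11,12,13,14,15}
step 20: eval (b < (3 + (element // 2))) {6,7,8,9,10,11,12,13,14,15}
step 21: c <- d                       {8,9,10,11,12,13,14,15}
step 22: b <- (b + 1)                 {8,9,10,11,12,13,14,15}
step 23: eval (b < (3 + (element // 2))) {8,9,10,11,12,13,14,15}
step 24: c <- d                       {10,11,12,13,14,15}
step 25: b <- (b + 1)                 {10,11,12,13,14,15}
step 26: eval (b < (3 + (element // 2))) {10,11,12,13,14,15}
step 27: c <- d                       {12,13,14,15}
step 28: b <- (b + 1)                 {12,13,14,15}
step 29: eval (b < (3 + (element // 2))) {12,13,14,15}
step 30: c <- d                       {14,15}
step 31: b <- (b + 1)                 {14,15}
step 32: eval (b < (3 + (element // 2))) {14,15}
step 33: d <- b                       {0,1,2,3,4,5,6,7,8,9,10,11,12,13,14,15}
step 34: c <- c                       {0,1,2,3,4,5,6,7,8,9,10,11,12,13,14,15}

Answer: 35 steps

d: 3,3,4,4,5,5,6,6,7,7,8,8,9,9,10,10
b: 3,3,4,4,5,5,6,6,7,7,8,8,9,9,10,10
c: 0,0,0,0,0,0,0,0,0,0,0,0,0,0,0,0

steps = 35; useful = 392; efficiency = 392/560 = 7/10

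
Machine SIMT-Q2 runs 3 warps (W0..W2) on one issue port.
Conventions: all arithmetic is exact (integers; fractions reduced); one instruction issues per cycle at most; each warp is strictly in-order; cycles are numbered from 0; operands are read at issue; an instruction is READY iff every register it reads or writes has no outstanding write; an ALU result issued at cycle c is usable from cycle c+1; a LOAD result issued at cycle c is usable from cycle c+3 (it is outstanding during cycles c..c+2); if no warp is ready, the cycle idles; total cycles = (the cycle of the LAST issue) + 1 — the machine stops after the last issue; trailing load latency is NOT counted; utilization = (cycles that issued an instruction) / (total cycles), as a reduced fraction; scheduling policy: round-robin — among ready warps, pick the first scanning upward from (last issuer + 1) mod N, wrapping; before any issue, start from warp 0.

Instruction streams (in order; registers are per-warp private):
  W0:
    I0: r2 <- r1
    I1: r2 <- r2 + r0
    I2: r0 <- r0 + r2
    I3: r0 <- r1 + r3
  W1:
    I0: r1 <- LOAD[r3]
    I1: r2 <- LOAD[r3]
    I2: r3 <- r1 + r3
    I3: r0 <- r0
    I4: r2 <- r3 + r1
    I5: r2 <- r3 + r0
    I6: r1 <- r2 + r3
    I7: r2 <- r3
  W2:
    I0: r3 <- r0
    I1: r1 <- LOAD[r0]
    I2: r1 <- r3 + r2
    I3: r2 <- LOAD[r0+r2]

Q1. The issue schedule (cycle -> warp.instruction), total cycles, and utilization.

cycle 0: W0.I0
cycle 1: W1.I0
cycle 2: W2.I0
cycle 3: W0.I1
cycle 4: W1.I1
cycle 5: W2.I1
cycle 6: W0.I2
cycle 7: W1.I2
cycle 8: W2.I2
cycle 9: W0.I3
cycle 10: W1.I3
cycle 11: W2.I3
cycle 12: W1.I4
cycle 13: W1.I5
cycle 14: W1.I6
cycle 15: W1.I7

Answer: 16 cycles, utilization 1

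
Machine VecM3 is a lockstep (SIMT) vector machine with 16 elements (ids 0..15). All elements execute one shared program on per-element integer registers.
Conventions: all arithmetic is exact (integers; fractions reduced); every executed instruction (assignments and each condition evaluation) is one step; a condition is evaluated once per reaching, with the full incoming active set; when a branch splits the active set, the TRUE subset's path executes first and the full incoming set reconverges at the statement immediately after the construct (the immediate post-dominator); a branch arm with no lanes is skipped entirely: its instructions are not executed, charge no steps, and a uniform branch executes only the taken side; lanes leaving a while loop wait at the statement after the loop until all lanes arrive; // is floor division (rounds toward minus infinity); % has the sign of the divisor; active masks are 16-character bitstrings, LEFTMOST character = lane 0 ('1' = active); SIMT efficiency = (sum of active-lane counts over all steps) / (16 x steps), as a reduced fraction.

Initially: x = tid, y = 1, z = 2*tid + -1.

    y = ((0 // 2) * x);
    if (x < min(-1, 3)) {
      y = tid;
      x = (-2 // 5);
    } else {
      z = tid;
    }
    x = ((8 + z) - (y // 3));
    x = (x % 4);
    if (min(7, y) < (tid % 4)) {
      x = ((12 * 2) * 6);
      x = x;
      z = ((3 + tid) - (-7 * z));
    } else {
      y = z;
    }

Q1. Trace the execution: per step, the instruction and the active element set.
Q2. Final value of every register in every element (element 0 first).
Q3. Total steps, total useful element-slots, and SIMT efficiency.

step 0: y <- ((0 // 2) * x)          1111111111111111
step 1: eval (x < min(-1, 3))        1111111111111111
step 2: z <- tid                     1111111111111111
step 3: x <- ((8 + z) - (y // 3))    1111111111111111
step 4: x <- (x % 4)                 1111111111111111
step 5: eval (min(7, y) < (tid % 4)) 1111111111111111
step 6: x <- ((12 * 2) * 6)          0111011101110111
step 7: x <- x                       0111011101110111
step 8: z <- ((3 + tid) - (-7 * z))  0111011101110111
step 9: y <- z                       1000100010001000

Answer: 10 steps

x: 0,144,144,144,0,144,144,144,0,144,144,144,0,144,144,144
y: 0,0,0,0,4,0,0,0,8,0,0,0,12,0,0,0
z: 0,11,19,27,4,43,51,59,8,75,83,91,12,107,115,123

steps = 10; useful = 136; efficiency = 136/160 = 17/20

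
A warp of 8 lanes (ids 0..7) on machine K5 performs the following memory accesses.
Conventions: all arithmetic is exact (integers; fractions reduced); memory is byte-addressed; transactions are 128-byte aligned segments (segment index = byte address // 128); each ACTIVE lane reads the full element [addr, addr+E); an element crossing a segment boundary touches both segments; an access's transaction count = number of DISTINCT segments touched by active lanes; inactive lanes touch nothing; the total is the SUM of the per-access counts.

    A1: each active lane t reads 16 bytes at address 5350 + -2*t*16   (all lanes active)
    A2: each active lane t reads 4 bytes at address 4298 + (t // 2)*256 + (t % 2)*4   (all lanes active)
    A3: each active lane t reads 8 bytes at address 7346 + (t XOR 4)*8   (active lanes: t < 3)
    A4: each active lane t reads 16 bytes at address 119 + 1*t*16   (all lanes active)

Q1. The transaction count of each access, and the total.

A1: 2 transactions
A2: 4 transactions
A3: 1 transaction
A4: 2 transactions

Answer: 2,4,1,2; total 9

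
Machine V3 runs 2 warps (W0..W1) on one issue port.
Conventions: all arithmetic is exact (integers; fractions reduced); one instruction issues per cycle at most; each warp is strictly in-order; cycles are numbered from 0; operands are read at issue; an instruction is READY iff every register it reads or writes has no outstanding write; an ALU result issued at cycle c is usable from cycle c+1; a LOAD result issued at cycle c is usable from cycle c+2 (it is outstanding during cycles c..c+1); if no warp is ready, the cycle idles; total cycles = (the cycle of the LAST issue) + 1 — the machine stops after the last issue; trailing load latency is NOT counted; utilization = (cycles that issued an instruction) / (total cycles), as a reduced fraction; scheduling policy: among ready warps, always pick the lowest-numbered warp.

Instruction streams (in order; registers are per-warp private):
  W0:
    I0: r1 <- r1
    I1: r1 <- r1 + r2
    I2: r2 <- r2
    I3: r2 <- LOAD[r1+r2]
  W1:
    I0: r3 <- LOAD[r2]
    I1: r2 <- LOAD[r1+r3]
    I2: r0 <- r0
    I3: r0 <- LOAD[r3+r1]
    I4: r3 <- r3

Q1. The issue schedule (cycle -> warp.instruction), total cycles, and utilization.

cycle 0: W0.I0
cycle 1: W0.I1
cycle 2: W0.I2
cycle 3: W0.I3
cycle 4: W1.I0
cycle 5: idle
cycle 6: W1.I1
cycle 7: W1.I2
cycle 8: W1.I3
cycle 9: W1.I4

Answer: 10 cycles, utilization 9/10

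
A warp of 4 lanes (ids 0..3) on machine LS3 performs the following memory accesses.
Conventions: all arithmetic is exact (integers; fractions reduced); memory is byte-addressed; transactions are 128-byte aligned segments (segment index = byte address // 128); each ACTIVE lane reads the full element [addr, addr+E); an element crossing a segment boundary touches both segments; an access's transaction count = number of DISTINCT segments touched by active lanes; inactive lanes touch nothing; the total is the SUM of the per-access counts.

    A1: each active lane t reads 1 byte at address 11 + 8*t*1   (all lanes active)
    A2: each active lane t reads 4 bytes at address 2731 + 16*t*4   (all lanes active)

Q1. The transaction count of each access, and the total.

A1: 1 transaction
A2: 2 transactions

Answer: 1,2; total 3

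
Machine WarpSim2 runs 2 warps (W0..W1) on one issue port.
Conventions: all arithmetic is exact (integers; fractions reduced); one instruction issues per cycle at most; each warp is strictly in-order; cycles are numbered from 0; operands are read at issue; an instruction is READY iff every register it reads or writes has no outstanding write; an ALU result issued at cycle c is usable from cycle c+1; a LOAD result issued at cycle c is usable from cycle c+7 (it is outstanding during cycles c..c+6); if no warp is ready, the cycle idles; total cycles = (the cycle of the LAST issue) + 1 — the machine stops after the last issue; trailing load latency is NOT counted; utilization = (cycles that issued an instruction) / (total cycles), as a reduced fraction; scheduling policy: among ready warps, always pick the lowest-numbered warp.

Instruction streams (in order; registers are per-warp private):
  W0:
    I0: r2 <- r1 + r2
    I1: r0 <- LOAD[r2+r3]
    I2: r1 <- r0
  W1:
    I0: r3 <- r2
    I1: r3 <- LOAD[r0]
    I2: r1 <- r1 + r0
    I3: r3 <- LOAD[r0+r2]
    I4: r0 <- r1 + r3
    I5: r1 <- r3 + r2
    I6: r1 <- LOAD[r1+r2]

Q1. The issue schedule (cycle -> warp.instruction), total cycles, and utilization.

cycle 0: W0.I0
cycle 1: W0.I1
cycle 2: W1.I0
cycle 3: W1.I1
cycle 4: W1.I2
cycle 5: idle
cycle 6: idle
cycle 7: idle
cycle 8: W0.I2
cycle 9: idle
cycle 10: W1.I3
cycle 11: idle
cycle 12: idle
cycle 13: idle
cycle 14: idle
cycle 15: idle
cycle 16: idle
cycle 17: W1.I4
cycle 18: W1.I5
cycle 19: W1.I6

Answer: 20 cycles, utilization 1/2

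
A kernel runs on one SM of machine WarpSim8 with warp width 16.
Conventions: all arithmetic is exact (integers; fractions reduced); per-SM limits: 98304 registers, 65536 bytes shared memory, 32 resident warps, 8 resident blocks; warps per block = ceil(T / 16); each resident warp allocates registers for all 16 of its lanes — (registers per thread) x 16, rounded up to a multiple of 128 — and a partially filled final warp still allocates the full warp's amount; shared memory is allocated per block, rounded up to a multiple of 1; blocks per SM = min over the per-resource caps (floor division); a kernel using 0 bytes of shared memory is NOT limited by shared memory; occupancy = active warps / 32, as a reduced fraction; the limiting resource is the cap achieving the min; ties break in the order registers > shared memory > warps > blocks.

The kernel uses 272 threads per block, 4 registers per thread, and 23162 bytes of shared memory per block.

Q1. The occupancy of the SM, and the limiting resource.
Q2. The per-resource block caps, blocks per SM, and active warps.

Answer: occupancy 17/32, limited by warps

registers: 45 blocks
shared memory: 2 blocks
warps: 1 block
blocks: 8 blocks

Answer: 1 block, 17 active warps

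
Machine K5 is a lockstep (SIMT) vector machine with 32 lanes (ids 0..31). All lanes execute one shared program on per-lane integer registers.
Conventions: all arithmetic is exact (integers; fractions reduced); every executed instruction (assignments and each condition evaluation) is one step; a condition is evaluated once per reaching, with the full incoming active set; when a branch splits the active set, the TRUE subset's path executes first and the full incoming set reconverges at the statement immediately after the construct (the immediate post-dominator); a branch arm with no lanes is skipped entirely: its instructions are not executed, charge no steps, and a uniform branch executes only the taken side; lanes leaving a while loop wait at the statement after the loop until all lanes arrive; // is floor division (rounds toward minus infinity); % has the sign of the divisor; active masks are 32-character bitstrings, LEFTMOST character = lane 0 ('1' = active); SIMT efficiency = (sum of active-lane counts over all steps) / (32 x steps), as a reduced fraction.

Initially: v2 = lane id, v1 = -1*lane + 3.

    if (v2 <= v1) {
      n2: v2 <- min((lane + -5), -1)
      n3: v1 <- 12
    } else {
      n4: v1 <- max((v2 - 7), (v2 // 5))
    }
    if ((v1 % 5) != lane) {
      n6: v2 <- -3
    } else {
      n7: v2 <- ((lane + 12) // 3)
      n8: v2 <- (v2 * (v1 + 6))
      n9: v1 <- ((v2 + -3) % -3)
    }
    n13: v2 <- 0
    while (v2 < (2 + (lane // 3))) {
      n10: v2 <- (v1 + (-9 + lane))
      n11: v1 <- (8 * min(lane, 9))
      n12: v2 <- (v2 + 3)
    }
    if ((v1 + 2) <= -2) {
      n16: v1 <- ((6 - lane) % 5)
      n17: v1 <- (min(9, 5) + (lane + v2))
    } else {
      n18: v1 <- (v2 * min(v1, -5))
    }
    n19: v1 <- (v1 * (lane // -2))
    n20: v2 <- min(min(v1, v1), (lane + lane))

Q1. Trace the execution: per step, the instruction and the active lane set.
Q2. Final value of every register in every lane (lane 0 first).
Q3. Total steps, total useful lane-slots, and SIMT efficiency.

step 0: eval (v2 <= v1)              11111111111111111111111111111111
step 1: v2 <- min((lane + -5), -1)   11000000000000000000000000000000
step 2: v1 <- 12                     11000000000000000000000000000000
step 3: v1 <- max((v2 - 7), (v2 // 5)) 00111111111111111111111111111111
step 4: eval ((v1 % 5) != lane)      11111111111111111111111111111111
step 5: v2 <- -3                     11111111111111111111111111111111
step 6: v2 <- 0                      11111111111111111111111111111111
step 7: eval (v2 < (2 + (lane // 3))) 11111111111111111111111111111111
step 8: v2 <- (v1 + (-9 + lane))     11111111111111111111111111111111
step 9: v1 <- (8 * min(lane, 9))     11111111111111111111111111111111
step 10: v2 <- (v2 + 3)               11111111111111111111111111111111
step 11: eval (v2 < (2 + (lane // 3))) 11111111111111111111111111111111
step 12: v2 <- (v1 + (-9 + lane))     00111111100000000000000000000000
step 13: v1 <- (8 * min(lane, 9))     00111111100000000000000000000000
step 14: v2 <- (v2 + 3)               00111111100000000000000000000000
step 15: eval (v2 < (2 + (lane // 3))) 00111111100000000000000000000000
step 16: eval ((v1 + 2) <= -2)        11111111111111111111111111111111
step 17: v1 <- (v2 * min(v1, -5))     11111111111111111111111111111111
step 18: v1 <- (v1 * (lane // -2))    11111111111111111111111111111111
step 19: v2 <- min(min(v1, v1), (lane + lane)) 11111111111111111111111111111111

Answer: 20 steps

v2: 0,2,4,6,8,10,12,14,16,18,20,22,24,26,28,30,32,34,36,38,40,42,44,46,48,50,52,54,56,58,60,62
v1: 0,35,60,210,300,585,720,1140,1320,125,175,270,330,455,525,680,760,945,1035,1250,1350,1595,1705,1980,2100,2405,2535,2870,3010,3375,3525,3920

steps = 20; useful = 478; efficiency = 478/640 = 239/320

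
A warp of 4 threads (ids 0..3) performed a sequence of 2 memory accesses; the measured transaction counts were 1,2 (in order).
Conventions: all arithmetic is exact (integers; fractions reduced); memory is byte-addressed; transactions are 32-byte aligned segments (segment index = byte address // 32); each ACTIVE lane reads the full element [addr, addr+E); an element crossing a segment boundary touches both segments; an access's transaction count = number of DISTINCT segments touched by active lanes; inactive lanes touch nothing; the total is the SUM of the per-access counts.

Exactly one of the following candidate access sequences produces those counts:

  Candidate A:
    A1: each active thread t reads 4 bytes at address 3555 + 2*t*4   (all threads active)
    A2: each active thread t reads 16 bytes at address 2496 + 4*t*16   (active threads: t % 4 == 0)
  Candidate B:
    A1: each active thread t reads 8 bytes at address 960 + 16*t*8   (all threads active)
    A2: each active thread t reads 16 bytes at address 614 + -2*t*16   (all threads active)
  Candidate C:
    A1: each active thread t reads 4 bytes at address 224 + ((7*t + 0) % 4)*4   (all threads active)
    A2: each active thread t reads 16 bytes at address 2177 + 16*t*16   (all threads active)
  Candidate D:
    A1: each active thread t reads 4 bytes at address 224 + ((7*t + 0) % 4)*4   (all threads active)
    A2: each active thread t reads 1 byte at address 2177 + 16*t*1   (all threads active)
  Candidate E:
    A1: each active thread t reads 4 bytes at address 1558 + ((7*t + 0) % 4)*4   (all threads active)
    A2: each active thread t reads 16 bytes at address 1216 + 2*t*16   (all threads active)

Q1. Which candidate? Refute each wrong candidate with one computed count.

A: A2 gives 1 transaction, not 2
B: A1 gives 4 transactions, not 1
C: A2 gives 4 transactions, not 2
E: A1 gives 2 transactions, not 1
D: all counts match (1,2)

Answer: D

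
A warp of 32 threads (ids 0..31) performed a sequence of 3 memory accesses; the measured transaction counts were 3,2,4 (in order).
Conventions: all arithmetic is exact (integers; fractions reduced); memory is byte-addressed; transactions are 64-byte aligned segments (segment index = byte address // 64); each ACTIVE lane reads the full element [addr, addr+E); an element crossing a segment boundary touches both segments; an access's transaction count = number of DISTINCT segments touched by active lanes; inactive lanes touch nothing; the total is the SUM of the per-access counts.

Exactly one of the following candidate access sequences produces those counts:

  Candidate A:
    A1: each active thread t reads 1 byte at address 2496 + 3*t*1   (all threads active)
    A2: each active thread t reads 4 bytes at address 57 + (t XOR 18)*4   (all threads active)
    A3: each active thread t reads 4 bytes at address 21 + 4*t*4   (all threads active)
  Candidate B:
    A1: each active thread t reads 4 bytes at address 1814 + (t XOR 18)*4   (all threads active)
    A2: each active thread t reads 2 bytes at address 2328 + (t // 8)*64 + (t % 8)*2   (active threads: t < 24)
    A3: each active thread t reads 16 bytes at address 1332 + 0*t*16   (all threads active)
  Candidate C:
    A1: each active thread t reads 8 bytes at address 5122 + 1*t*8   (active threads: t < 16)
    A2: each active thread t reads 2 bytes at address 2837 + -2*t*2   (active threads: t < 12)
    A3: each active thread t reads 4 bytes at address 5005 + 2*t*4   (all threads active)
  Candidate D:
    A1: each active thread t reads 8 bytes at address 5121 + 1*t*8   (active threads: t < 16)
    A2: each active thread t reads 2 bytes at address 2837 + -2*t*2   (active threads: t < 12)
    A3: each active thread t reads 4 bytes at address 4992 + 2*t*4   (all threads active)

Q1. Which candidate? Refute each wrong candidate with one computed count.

A: A1 gives 2 transactions, not 3
B: A2 gives 3 transactions, not 2
C: A3 gives 5 transactions, not 4
D: all counts match (3,2,4)

Answer: D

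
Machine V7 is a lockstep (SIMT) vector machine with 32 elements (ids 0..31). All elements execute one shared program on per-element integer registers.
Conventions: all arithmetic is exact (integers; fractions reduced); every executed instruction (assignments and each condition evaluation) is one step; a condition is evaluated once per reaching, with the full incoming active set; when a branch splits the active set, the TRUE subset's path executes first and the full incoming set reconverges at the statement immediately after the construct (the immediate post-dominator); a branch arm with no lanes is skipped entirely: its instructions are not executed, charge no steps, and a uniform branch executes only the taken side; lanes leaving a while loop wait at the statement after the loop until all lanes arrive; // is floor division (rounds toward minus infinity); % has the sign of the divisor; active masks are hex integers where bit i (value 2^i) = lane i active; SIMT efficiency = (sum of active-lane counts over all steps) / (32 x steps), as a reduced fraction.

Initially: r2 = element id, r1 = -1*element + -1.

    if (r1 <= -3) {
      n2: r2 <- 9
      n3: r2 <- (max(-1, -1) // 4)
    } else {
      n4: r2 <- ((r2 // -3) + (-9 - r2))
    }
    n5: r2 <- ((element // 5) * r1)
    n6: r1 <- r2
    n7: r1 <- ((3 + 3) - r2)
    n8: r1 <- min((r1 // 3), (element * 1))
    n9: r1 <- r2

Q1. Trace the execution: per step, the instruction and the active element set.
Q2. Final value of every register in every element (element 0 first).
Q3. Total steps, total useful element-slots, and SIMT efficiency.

step 0: eval (r1 <= -3)              0xffffffff
step 1: r2 <- 9                      0xfffffffc
step 2: r2 <- (max(-1, -1) // 4)     0xfffffffc
step 3: r2 <- ((r2 // -3) + (-9 - r2)) 0x00000003
step 4: r2 <- ((element // 5) * r1)  0xffffffff
step 5: r1 <- r2                     0xffffffff
step 6: r1 <- ((3 + 3) - r2)         0xffffffff
step 7: r1 <- min((r1 // 3), (element * 1)) 0xffffffff
step 8: r1 <- r2                     0xffffffff

Answer: 9 steps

r2: 0,0,0,0,0,-6,-7,-8,-9,-10,-22,-24,-26,-28,-30,-48,-51,-54,-57,-60,-84,-88,-92,-96,-100,-130,-135,-140,-145,-150,-186,-192
r1: 0,0,0,0,0,-6,-7,-8,-9,-10,-22,-24,-26,-28,-30,-48,-51,-54,-57,-60,-84,-88,-92,-96,-100,-130,-135,-140,-145,-150,-186,-192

steps = 9; useful = 254; efficiency = 254/288 = 127/144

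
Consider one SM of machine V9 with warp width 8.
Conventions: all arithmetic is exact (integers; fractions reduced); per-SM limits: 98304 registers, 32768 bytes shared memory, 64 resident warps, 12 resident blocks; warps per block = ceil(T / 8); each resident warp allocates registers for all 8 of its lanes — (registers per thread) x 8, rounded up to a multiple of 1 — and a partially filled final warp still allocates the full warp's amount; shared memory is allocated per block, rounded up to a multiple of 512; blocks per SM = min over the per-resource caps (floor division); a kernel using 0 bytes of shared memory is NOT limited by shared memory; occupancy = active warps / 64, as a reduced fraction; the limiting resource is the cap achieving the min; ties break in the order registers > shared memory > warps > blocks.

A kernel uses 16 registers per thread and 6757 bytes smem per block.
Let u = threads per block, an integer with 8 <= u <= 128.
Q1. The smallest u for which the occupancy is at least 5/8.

Answer: u = 73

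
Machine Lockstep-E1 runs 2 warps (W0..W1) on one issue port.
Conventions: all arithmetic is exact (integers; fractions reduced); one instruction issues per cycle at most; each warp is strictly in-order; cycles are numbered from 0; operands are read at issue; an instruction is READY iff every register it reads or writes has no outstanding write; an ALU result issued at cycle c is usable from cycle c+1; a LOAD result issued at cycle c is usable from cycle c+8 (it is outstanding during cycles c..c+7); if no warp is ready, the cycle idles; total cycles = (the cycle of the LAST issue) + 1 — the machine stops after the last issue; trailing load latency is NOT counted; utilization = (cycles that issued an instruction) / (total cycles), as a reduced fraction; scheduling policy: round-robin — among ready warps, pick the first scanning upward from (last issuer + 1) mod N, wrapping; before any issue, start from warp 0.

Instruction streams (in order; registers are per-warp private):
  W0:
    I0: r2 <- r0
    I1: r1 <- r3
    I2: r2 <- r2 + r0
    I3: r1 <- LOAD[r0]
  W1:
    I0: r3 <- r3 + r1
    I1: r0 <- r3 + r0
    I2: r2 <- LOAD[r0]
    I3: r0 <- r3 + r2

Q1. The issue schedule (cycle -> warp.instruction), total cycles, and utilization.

cycle 0: W0.I0
cycle 1: W1.I0
cycle 2: W0.I1
cycle 3: W1.I1
cycle 4: W0.I2
cycle 5: W1.I2
cycle 6: W0.I3
cycle 7: idle
cycle 8: idle
cycle 9: idle
cycle 10: idle
cycle 11: idle
cycle 12: idle
cycle 13: W1.I3

Answer: 14 cycles, utilization 4/7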